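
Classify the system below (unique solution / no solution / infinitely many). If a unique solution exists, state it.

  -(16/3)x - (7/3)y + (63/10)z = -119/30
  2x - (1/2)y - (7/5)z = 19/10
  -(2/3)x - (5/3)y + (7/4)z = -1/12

Row-reduce:
R1 ← R1 / (-16/3).
R2 ← R2 − 2·R1.
R3 ← R3 + 2/3·R1.
R2 ← R2 / (-11/8).
R1 ← R1 − 7/16·R2.
R3 ← R3 + 11/8·R2.
Rank is 2 with 3 unknowns, leaving z free.

infinitely many solutions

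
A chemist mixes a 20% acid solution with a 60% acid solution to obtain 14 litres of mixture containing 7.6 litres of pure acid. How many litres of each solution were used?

litres of solution A: 2, litres of solution B: 12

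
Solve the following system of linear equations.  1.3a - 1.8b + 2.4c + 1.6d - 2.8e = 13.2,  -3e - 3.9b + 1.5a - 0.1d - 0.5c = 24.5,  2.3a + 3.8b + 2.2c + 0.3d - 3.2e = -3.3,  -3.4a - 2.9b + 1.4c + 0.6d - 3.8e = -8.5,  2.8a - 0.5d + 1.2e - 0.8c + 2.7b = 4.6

a = 6, b = -5, c = 3, d = -5, e = 1

Row-reduce the augmented matrix:
R1 ← R1 / (13/10).
R2 ← R2 − 3/2·R1.
R3 ← R3 − 23/10·R1.
R4 ← R4 + 17/5·R1.
R5 ← R5 − 14/5·R1.
R2 ← R2 / (-237/130).
R1 ← R1 + 18/13·R2.
R3 ← R3 − 454/65·R2.
R4 ← R4 + 989/130·R2.
R5 ← R5 − 171/26·R2.
R3 ← R3 / (-17267/1185).
R1 ← R1 − 342/79·R3.
R2 ← R2 − 425/237·R3.
R4 ← R4 − 50527/2370·R3.
R5 ← R5 + 14033/790·R3.
R4 ← R4 / (-117833/69068).
R1 ← R1 + 4459/17267·R4.
R2 ← R2 + 5579/34534·R4.
R3 ← R3 − 23669/34534·R4.
R5 ← R5 − 417019/345340·R4.
R5 ← R5 / (-2873173/2945825).
R1 ← R1 + 176848/589165·R5.
R2 ← R2 − 575646/589165·R5.
R3 ← R3 + 2053776/589165·R5.
R4 ← R4 − 2840916/589165·R5.
Reading off the reduced rows gives a = 6, b = -5, c = 3, d = -5, e = 1.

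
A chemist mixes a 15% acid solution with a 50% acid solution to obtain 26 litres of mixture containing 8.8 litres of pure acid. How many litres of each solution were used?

litres of solution A: 12, litres of solution B: 14

Let a = litres of solution A, b = litres of solution B.
  a + b = 26
  (1/2)b + (3/20)a = 44/5
From equation 1: a = 26 − b.
Substitute into equation 2 and solve: b = 14.
Then a = 12.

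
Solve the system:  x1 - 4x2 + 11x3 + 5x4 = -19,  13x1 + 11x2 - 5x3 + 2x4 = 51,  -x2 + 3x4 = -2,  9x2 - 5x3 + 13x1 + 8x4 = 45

Row-reduce:
R2 ← R2 − 13·R1.
R4 ← R4 − 13·R1.
R2 ← R2 / (63).
R1 ← R1 + 4·R2.
R3 ← R3 + 1·R2.
R4 ← R4 − 61·R2.
R3 ← R3 / (-148/63).
R1 ← R1 − 101/63·R3.
R2 ← R2 + 148/63·R3.
R4 ← R4 + 296/63·R3.
Row 4 reduces to 0 = -2, a contradiction. The system is inconsistent.

no solution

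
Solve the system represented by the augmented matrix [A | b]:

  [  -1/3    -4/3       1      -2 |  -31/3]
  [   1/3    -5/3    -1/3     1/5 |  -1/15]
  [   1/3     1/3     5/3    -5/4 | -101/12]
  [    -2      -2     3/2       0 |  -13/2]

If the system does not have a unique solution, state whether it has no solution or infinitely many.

Row-reduce the augmented matrix:
R1 ← R1 / (-1/3).
R2 ← R2 − 1/3·R1.
R3 ← R3 − 1/3·R1.
R4 ← R4 + 2·R1.
R2 ← R2 / (-3).
R1 ← R1 − 4·R2.
R3 ← R3 + 1·R2.
R4 ← R4 − 6·R2.
R3 ← R3 / (22/9).
R1 ← R1 + 19/9·R3.
R2 ← R2 + 2/9·R3.
R4 ← R4 + 19/6·R3.
R4 ← R4 / (4371/880).
R1 ← R1 − 577/440·R4.
R2 ← R2 − 79/220·R4.
R3 ← R3 + 477/440·R4.
Reading off the reduced rows gives x_1 = 0, x_2 = 1, x_3 = -3, x_4 = 3.

x_1 = 0, x_2 = 1, x_3 = -3, x_4 = 3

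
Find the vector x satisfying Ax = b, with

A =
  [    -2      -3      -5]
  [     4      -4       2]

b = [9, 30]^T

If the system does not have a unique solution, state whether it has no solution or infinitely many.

infinitely many solutions

Row-reduce:
R1 ← R1 / (-2).
R2 ← R2 − 4·R1.
R2 ← R2 / (-10).
R1 ← R1 − 3/2·R2.
Rank is 2 with 3 unknowns, leaving x_3 free.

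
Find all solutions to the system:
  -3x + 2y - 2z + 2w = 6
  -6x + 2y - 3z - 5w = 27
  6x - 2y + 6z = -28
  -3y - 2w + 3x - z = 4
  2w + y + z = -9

no solution

Row-reduce:
R1 ← R1 / (-3).
R2 ← R2 + 6·R1.
R3 ← R3 − 6·R1.
R4 ← R4 − 3·R1.
R2 ← R2 / (-2).
R1 ← R1 + 2/3·R2.
R3 ← R3 − 2·R2.
R4 ← R4 + 1·R2.
R5 ← R5 − 1·R2.
R3 ← R3 / (3).
R1 ← R1 − 1/3·R3.
R2 ← R2 + 1/2·R3.
R4 ← R4 + 7/2·R3.
R5 ← R5 − 3/2·R3.
R4 ← R4 / (-4/3).
R1 ← R1 − 26/9·R4.
R2 ← R2 − 11/3·R4.
R3 ← R3 + 5/3·R4.
Row 5 reduces to 0 = -1, a contradiction. The system is inconsistent.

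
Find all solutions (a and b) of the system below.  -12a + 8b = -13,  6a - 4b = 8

Row-reduce:
R1 ← R1 / (-12).
R2 ← R2 − 6·R1.
Row 2 reduces to 0 = 3/2, a contradiction. The system is inconsistent.

no solution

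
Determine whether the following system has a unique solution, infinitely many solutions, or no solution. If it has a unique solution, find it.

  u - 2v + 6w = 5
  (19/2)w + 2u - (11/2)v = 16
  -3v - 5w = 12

infinitely many solutions

Row-reduce:
R2 ← R2 − 2·R1.
R2 ← R2 / (-3/2).
R1 ← R1 + 2·R2.
R3 ← R3 + 3·R2.
Rank is 2 with 3 unknowns, leaving w free.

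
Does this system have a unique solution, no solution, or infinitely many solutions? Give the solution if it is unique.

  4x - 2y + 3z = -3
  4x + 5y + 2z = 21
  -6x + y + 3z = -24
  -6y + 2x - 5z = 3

x = 3, y = 3, z = -3

Row-reduce the augmented matrix:
R1 ← R1 / (4).
R2 ← R2 − 4·R1.
R3 ← R3 + 6·R1.
R4 ← R4 − 2·R1.
R2 ← R2 / (7).
R1 ← R1 + 1/2·R2.
R3 ← R3 + 2·R2.
R4 ← R4 + 5·R2.
R3 ← R3 / (101/14).
R1 ← R1 − 19/28·R3.
R2 ← R2 + 1/7·R3.
R4 ← R4 + 101/14·R3.
R4 reduces to 0 = 0, so the extra equation is consistent.
Reading off the reduced rows gives x = 3, y = 3, z = -3.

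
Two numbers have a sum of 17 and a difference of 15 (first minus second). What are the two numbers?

first number: 16, second number: 1

Let x = first number, y = second number.
  x + y = 17
  x - y = 15
Row-reduce the augmented matrix:
R2 ← R2 − 1·R1.
R2 ← R2 / (-2).
R1 ← R1 − 1·R2.
Reading off the reduced rows gives x = 16, y = 1.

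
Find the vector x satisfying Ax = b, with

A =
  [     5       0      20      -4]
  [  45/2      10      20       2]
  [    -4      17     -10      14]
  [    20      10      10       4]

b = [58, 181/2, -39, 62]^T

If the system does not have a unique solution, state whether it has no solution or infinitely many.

Row-reduce:
R1 ← R1 / (5).
R2 ← R2 − 45/2·R1.
R3 ← R3 + 4·R1.
R4 ← R4 − 20·R1.
R2 ← R2 / (10).
R3 ← R3 − 17·R2.
R4 ← R4 − 10·R2.
R3 ← R3 / (125).
R1 ← R1 − 4·R3.
R2 ← R2 + 7·R3.
Row 4 reduces to 0 = 1/2, a contradiction. The system is inconsistent.

no solution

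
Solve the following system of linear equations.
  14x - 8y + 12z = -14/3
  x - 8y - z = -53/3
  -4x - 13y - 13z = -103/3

x = 1, y = 7/3, z = 0

Row-reduce the augmented matrix:
R1 ← R1 / (14).
R2 ← R2 − 1·R1.
R3 ← R3 + 4·R1.
R2 ← R2 / (-52/7).
R1 ← R1 + 4/7·R2.
R3 ← R3 + 107/7·R2.
R3 ← R3 / (-23/4).
R1 ← R1 − 1·R3.
R2 ← R2 − 1/4·R3.
Reading off the reduced rows gives x = 1, y = 7/3, z = 0.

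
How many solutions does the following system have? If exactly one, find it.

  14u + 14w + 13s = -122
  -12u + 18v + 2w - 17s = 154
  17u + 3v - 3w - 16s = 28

infinitely many solutions

Row-reduce:
R1 ← R1 / (14).
R2 ← R2 + 12·R1.
R3 ← R3 − 17·R1.
R2 ← R2 / (18).
R3 ← R3 − 3·R2.
R3 ← R3 / (-67/3).
R1 ← R1 − 1·R3.
R2 ← R2 − 7/9·R3.
Rank is 3 with 4 unknowns, leaving s free.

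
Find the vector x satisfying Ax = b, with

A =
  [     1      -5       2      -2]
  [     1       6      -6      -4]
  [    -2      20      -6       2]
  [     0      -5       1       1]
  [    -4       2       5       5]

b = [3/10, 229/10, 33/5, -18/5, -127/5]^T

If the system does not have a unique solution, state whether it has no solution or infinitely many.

Row-reduce the augmented matrix:
R2 ← R2 − 1·R1.
R3 ← R3 + 2·R1.
R5 ← R5 + 4·R1.
R2 ← R2 / (11).
R1 ← R1 + 5·R2.
R3 ← R3 − 10·R2.
R4 ← R4 + 5·R2.
R5 ← R5 + 18·R2.
R3 ← R3 / (58/11).
R1 ← R1 + 18/11·R3.
R2 ← R2 + 8/11·R3.
R4 ← R4 + 29/11·R3.
R5 ← R5 + 1/11·R3.
Swap R4 and R5.
R4 ← R4 / (-182/29).
R1 ← R1 + 86/29·R4.
R2 ← R2 + 6/29·R4.
R3 ← R3 + 1/29·R4.
R5 reduces to 0 = 0, so the extra equation is consistent.
Reading off the reduced rows gives x_1 = 1/2, x_2 = -1/5, x_3 = -13/5, x_4 = -2.

x_1 = 1/2, x_2 = -1/5, x_3 = -13/5, x_4 = -2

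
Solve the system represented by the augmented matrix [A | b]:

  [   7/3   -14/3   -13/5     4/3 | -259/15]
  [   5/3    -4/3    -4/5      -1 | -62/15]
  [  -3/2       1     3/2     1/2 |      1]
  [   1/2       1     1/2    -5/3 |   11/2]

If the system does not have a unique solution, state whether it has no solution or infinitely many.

Row-reduce:
R1 ← R1 / (7/3).
R2 ← R2 − 5/3·R1.
R3 ← R3 + 3/2·R1.
R4 ← R4 − 1/2·R1.
R2 ← R2 / (2).
R1 ← R1 + 2·R2.
R3 ← R3 + 2·R2.
R4 ← R4 − 2·R2.
R3 ← R3 / (31/35).
R1 ← R1 + 2/35·R3.
R2 ← R2 − 37/70·R3.
Row 4 reduces to 0 = 1, a contradiction. The system is inconsistent.

no solution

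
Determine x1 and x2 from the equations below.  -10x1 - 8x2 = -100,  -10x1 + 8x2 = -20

Row-reduce the augmented matrix:
R1 ← R1 / (-10).
R2 ← R2 + 10·R1.
R2 ← R2 / (16).
R1 ← R1 − 4/5·R2.
Reading off the reduced rows gives x1 = 6, x2 = 5.

x1 = 6, x2 = 5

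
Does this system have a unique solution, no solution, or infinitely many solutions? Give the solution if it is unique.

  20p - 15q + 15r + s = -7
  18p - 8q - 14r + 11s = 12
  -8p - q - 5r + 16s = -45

Row-reduce:
R1 ← R1 / (20).
R2 ← R2 − 18·R1.
R3 ← R3 + 8·R1.
R2 ← R2 / (11/2).
R1 ← R1 + 3/4·R2.
R3 ← R3 + 7·R2.
R3 ← R3 / (-34).
R1 ← R1 + 3·R3.
R2 ← R2 + 5·R3.
Rank is 3 with 4 unknowns, leaving s free.

infinitely many solutions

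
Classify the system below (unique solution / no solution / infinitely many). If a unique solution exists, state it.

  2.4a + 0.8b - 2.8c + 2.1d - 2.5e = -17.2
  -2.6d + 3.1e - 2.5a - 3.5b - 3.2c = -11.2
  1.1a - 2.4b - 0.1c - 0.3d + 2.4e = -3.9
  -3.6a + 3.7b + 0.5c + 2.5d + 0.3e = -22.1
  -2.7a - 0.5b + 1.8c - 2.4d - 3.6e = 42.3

Row-reduce the augmented matrix:
R1 ← R1 / (12/5).
R2 ← R2 + 5/2·R1.
R3 ← R3 − 11/10·R1.
R4 ← R4 + 18/5·R1.
R5 ← R5 + 27/10·R1.
R2 ← R2 / (-8/3).
R1 ← R1 − 1/3·R2.
R3 ← R3 + 83/30·R2.
R4 ← R4 − 49/10·R2.
R5 ← R5 − 2/5·R2.
R3 ← R3 / (12047/1600).
R1 ← R1 + 309/160·R3.
R2 ← R2 − 367/160·R3.
R4 ← R4 + 23903/1600·R3.
R5 ← R5 + 907/400·R3.
R4 ← R4 / (11139/3442).
R1 ← R1 − 4195/6884·R4.
R2 ← R2 − 2815/6884·R4.
R3 ← R3 + 763/6884·R4.
R5 ← R5 + 12071/34420·R4.
R5 ← R5 / (-3936497/779730).
R1 ← R1 + 66796/77973·R5.
R2 ← R2 + 120751/77973·R5.
R3 ← R3 − 40675/77973·R5.
R4 ← R4 − 83747/77973·R5.
Reading off the reduced rows gives a = 0, b = -3, c = 6, d = -5, e = -5.

a = 0, b = -3, c = 6, d = -5, e = -5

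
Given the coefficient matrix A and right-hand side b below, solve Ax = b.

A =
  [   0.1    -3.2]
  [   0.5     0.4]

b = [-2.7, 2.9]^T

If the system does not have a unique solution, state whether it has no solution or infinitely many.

Row-reduce the augmented matrix:
R1 ← R1 / (1/10).
R2 ← R2 − 1/2·R1.
R2 ← R2 / (82/5).
R1 ← R1 + 32·R2.
Reading off the reduced rows gives x_1 = 5, x_2 = 1.

x_1 = 5, x_2 = 1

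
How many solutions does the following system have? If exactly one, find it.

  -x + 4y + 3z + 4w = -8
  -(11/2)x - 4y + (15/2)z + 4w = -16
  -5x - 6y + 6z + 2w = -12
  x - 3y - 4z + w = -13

Row-reduce:
R1 ← R1 / (-1).
R2 ← R2 + 11/2·R1.
R3 ← R3 + 5·R1.
R4 ← R4 − 1·R1.
R2 ← R2 / (-26).
R1 ← R1 + 4·R2.
R3 ← R3 + 26·R2.
R4 ← R4 − 1·R2.
Swap R3 and R4.
R3 ← R3 / (-35/26).
R1 ← R1 + 21/13·R3.
R2 ← R2 − 9/26·R3.
Rank is 3 with 4 unknowns, leaving w free.

infinitely many solutions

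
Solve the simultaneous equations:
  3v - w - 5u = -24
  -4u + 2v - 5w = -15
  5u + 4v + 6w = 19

u = 5, v = 0, w = -1

Row-reduce the augmented matrix:
R1 ← R1 / (-5).
R2 ← R2 + 4·R1.
R3 ← R3 − 5·R1.
R2 ← R2 / (-2/5).
R1 ← R1 + 3/5·R2.
R3 ← R3 − 7·R2.
R3 ← R3 / (-137/2).
R1 ← R1 − 13/2·R3.
R2 ← R2 − 21/2·R3.
Reading off the reduced rows gives u = 5, v = 0, w = -1.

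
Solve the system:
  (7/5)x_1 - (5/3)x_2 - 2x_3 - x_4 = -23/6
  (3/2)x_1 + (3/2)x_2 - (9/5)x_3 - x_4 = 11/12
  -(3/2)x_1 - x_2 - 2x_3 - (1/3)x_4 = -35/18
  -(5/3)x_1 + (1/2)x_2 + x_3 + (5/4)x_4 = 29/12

x_1 = 0, x_2 = 3/2, x_3 = 0, x_4 = 4/3

Row-reduce the augmented matrix:
R1 ← R1 / (7/5).
R2 ← R2 − 3/2·R1.
R3 ← R3 + 3/2·R1.
R4 ← R4 + 5/3·R1.
R2 ← R2 / (23/7).
R1 ← R1 + 25/21·R2.
R3 ← R3 + 39/14·R2.
R4 ← R4 + 187/126·R2.
R3 ← R3 / (-443/115).
R1 ← R1 + 30/23·R3.
R2 ← R2 − 12/115·R3.
R4 ← R4 + 141/115·R3.
R4 ← R4 / (8287/15948).
R1 ← R1 + 310/1329·R4.
R2 ← R2 + 13/886·R4.
R3 ← R3 − 1855/5316·R4.
Reading off the reduced rows gives x_1 = 0, x_2 = 3/2, x_3 = 0, x_4 = 4/3.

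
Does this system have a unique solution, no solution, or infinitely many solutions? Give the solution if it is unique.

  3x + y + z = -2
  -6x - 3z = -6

infinitely many solutions

Row-reduce:
R1 ← R1 / (3).
R2 ← R2 + 6·R1.
R2 ← R2 / (2).
R1 ← R1 − 1/3·R2.
Rank is 2 with 3 unknowns, leaving z free.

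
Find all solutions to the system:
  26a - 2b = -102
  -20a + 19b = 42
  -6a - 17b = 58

no solution

Row-reduce:
R1 ← R1 / (26).
R2 ← R2 + 20·R1.
R3 ← R3 + 6·R1.
R2 ← R2 / (227/13).
R1 ← R1 + 1/13·R2.
R3 ← R3 + 227/13·R2.
Row 3 reduces to 0 = -2, a contradiction. The system is inconsistent.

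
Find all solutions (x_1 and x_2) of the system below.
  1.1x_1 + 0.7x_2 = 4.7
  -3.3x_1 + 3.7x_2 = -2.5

Row-reduce the augmented matrix:
R1 ← R1 / (11/10).
R2 ← R2 + 33/10·R1.
R2 ← R2 / (29/5).
R1 ← R1 − 7/11·R2.
Reading off the reduced rows gives x_1 = 3, x_2 = 2.

x_1 = 3, x_2 = 2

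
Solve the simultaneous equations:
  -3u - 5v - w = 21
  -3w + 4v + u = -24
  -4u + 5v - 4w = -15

u = -3, v = -3, w = 3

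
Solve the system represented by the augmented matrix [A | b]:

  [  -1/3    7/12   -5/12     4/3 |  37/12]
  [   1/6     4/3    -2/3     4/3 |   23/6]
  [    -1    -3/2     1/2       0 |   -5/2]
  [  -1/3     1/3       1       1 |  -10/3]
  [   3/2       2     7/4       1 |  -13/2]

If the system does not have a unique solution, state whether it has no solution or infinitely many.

no solution

Row-reduce:
R1 ← R1 / (-1/3).
R2 ← R2 − 1/6·R1.
R3 ← R3 + 1·R1.
R4 ← R4 + 1/3·R1.
R5 ← R5 − 3/2·R1.
R2 ← R2 / (13/8).
R1 ← R1 + 7/4·R2.
R3 ← R3 + 13/4·R2.
R4 ← R4 + 1/4·R2.
R5 ← R5 − 37/8·R2.
Swap R3 and R4.
R3 ← R3 / (50/39).
R1 ← R1 − 4/13·R3.
R2 ← R2 + 7/13·R3.
R5 ← R5 − 123/52·R3.
Swap R4 and R5.
R4 ← R4 / (271/200).
R1 ← R1 + 46/25·R4.
R2 ← R2 − 61/50·R4.
R3 ← R3 + 1/50·R4.
Row 5 reduces to 0 = -1, a contradiction. The system is inconsistent.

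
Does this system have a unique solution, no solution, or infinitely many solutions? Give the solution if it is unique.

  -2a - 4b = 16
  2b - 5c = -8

infinitely many solutions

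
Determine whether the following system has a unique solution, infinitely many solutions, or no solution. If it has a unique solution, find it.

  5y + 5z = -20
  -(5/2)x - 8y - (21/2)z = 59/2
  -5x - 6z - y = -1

infinitely many solutions

Row-reduce:
Swap R1 and R2.
R1 ← R1 / (-5/2).
R3 ← R3 + 5·R1.
R2 ← R2 / (5).
R1 ← R1 − 16/5·R2.
R3 ← R3 − 15·R2.
Rank is 2 with 3 unknowns, leaving z free.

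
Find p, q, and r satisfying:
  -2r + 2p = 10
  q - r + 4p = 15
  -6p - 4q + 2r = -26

Row-reduce the augmented matrix:
R1 ← R1 / (2).
R2 ← R2 − 4·R1.
R3 ← R3 + 6·R1.
R3 ← R3 + 4·R2.
R3 ← R3 / (8).
R1 ← R1 + 1·R3.
R2 ← R2 − 3·R3.
Reading off the reduced rows gives p = 3, q = 1, r = -2.

p = 3, q = 1, r = -2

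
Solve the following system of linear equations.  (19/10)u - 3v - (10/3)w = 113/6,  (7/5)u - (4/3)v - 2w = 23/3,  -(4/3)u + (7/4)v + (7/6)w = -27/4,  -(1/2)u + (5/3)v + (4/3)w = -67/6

u = -5, v = -5, w = -4

Row-reduce the augmented matrix:
R1 ← R1 / (19/10).
R2 ← R2 − 7/5·R1.
R3 ← R3 + 4/3·R1.
R4 ← R4 + 1/2·R1.
R2 ← R2 / (50/57).
R1 ← R1 + 30/19·R2.
R3 ← R3 + 27/76·R2.
R4 ← R4 − 50/57·R2.
R3 ← R3 / (-889/900).
R1 ← R1 + 14/15·R3.
R2 ← R2 − 13/25·R3.
R4 reduces to 0 = 0, so the extra equation is consistent.
Reading off the reduced rows gives u = -5, v = -5, w = -4.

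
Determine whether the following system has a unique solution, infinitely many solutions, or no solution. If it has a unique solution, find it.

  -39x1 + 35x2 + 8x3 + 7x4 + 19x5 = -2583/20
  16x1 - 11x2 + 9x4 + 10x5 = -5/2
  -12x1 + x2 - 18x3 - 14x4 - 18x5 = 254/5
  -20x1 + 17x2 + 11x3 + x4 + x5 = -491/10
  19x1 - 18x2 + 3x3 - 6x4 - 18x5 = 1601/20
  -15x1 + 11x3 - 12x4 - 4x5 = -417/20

Row-reduce the augmented matrix:
R1 ← R1 / (-39).
R2 ← R2 − 16·R1.
R3 ← R3 + 12·R1.
R4 ← R4 + 20·R1.
R5 ← R5 − 19·R1.
R6 ← R6 + 15·R1.
R2 ← R2 / (131/39).
R1 ← R1 + 35/39·R2.
R3 ← R3 + 127/13·R2.
R4 ← R4 + 37/39·R2.
R5 ← R5 + 37/39·R2.
R6 ← R6 + 175/13·R2.
R3 ← R3 / (-1430/131).
R1 ← R1 − 88/131·R3.
R2 ← R2 − 128/131·R3.
R4 ← R4 − 1025/131·R3.
R5 ← R5 − 1025/131·R3.
R6 ← R6 − 2761/131·R3.
R4 ← R4 / (3985/286).
R1 ← R1 − 268/65·R4.
R2 ← R2 − 3703/715·R4.
R3 ← R3 + 2407/1430·R4.
R5 ← R5 − 3985/286·R4.
R6 ← R6 − 8887/130·R4.
Swap R5 and R6.
R5 ← R5 / (677164/19925).
R1 ← R1 − 23217/19925·R5.
R2 ← R2 − 34712/19925·R5.
R3 ← R3 + 11739/19925·R5.
R4 ← R4 − 4658/3985·R5.
R6 reduces to 0 = 0, so the extra equation is consistent.
Reading off the reduced rows gives x1 = 7/4, x2 = 0, x3 = -1, x4 = -1/2, x5 = -13/5.

x1 = 7/4, x2 = 0, x3 = -1, x4 = -1/2, x5 = -13/5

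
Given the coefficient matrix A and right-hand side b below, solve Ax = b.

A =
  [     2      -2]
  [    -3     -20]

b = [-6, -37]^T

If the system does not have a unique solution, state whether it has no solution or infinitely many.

Row-reduce the augmented matrix:
R1 ← R1 / (2).
R2 ← R2 + 3·R1.
R2 ← R2 / (-23).
R1 ← R1 + 1·R2.
Reading off the reduced rows gives x_1 = -1, x_2 = 2.

x_1 = -1, x_2 = 2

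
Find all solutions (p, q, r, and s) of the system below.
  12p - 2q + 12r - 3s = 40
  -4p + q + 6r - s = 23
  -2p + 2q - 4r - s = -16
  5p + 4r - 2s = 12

infinitely many solutions

Row-reduce:
R1 ← R1 / (12).
R2 ← R2 + 4·R1.
R3 ← R3 + 2·R1.
R4 ← R4 − 5·R1.
R2 ← R2 / (1/3).
R1 ← R1 + 1/6·R2.
R3 ← R3 − 5/3·R2.
R4 ← R4 − 5/6·R2.
R3 ← R3 / (-52).
R1 ← R1 − 6·R3.
R2 ← R2 − 30·R3.
R4 ← R4 + 26·R3.
Rank is 3 with 4 unknowns, leaving s free.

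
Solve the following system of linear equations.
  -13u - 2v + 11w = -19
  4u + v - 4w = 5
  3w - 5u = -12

no solution

Row-reduce:
R1 ← R1 / (-13).
R2 ← R2 − 4·R1.
R3 ← R3 + 5·R1.
R2 ← R2 / (5/13).
R1 ← R1 − 2/13·R2.
R3 ← R3 − 10/13·R2.
Row 3 reduces to 0 = -3, a contradiction. The system is inconsistent.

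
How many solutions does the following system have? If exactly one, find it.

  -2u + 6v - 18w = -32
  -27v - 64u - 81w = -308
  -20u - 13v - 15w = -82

no solution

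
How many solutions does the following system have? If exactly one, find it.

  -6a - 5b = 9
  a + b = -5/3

From equation 2: a = -5/3 − b.
Substitute into equation 1 and solve: b = -1.
Then a = -2/3.

a = -2/3, b = -1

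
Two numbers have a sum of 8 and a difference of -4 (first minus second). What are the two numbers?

first number: 2, second number: 6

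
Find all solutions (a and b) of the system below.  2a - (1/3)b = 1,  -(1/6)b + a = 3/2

no solution

Row-reduce:
R1 ← R1 / (2).
R2 ← R2 − 1·R1.
Row 2 reduces to 0 = 1, a contradiction. The system is inconsistent.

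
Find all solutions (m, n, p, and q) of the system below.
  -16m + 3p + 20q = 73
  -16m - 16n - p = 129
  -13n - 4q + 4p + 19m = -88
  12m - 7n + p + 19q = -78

m = -6, n = -2, p = -1, q = -1

Row-reduce the augmented matrix:
R1 ← R1 / (-16).
R2 ← R2 + 16·R1.
R3 ← R3 − 19·R1.
R4 ← R4 − 12·R1.
R2 ← R2 / (-16).
R3 ← R3 + 13·R2.
R4 ← R4 + 7·R2.
R3 ← R3 / (173/16).
R1 ← R1 + 3/16·R3.
R2 ← R2 − 1/4·R3.
R4 ← R4 − 5·R3.
R4 ← R4 / (18063/692).
R1 ← R1 + 433/692·R4.
R2 ← R2 − 289/692·R4.
R3 ← R3 − 576/173·R4.
Reading off the reduced rows gives m = -6, n = -2, p = -1, q = -1.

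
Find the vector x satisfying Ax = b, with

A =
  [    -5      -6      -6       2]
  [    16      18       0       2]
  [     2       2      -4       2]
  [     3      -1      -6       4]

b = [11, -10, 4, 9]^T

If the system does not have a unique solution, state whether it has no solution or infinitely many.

infinitely many solutions

Row-reduce:
R1 ← R1 / (-5).
R2 ← R2 − 16·R1.
R3 ← R3 − 2·R1.
R4 ← R4 − 3·R1.
R2 ← R2 / (-6/5).
R1 ← R1 − 6/5·R2.
R3 ← R3 + 2/5·R2.
R4 ← R4 + 23/5·R2.
Swap R3 and R4.
R3 ← R3 / (64).
R1 ← R1 + 18·R3.
R2 ← R2 − 16·R3.
Rank is 3 with 4 unknowns, leaving x_4 free.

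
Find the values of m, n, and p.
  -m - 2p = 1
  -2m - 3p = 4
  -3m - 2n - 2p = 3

Row-reduce the augmented matrix:
R1 ← R1 / (-1).
R2 ← R2 + 2·R1.
R3 ← R3 + 3·R1.
Swap R2 and R3.
R2 ← R2 / (-2).
R1 ← R1 − 2·R3.
R2 ← R2 + 2·R3.
Reading off the reduced rows gives m = -5, n = 4, p = 2.

m = -5, n = 4, p = 2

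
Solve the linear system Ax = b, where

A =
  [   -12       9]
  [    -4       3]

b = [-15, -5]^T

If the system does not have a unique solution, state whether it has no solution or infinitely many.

infinitely many solutions

Row-reduce:
R1 ← R1 / (-12).
R2 ← R2 + 4·R1.
Rank is 1 with 2 unknowns, leaving x_2 free.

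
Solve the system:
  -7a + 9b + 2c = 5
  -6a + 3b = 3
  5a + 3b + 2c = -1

Row-reduce:
R1 ← R1 / (-7).
R2 ← R2 + 6·R1.
R3 ← R3 − 5·R1.
R2 ← R2 / (-33/7).
R1 ← R1 + 9/7·R2.
R3 ← R3 − 66/7·R2.
Rank is 2 with 3 unknowns, leaving c free.

infinitely many solutions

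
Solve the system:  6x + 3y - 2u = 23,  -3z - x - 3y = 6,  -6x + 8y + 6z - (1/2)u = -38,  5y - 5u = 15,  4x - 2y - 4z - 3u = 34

no solution

Row-reduce:
R1 ← R1 / (6).
R2 ← R2 + 1·R1.
R3 ← R3 + 6·R1.
R5 ← R5 − 4·R1.
R2 ← R2 / (-5/2).
R1 ← R1 − 1/2·R2.
R3 ← R3 − 11·R2.
R4 ← R4 − 5·R2.
R5 ← R5 + 4·R2.
R3 ← R3 / (-36/5).
R1 ← R1 + 3/5·R3.
R2 ← R2 − 6/5·R3.
R4 ← R4 + 6·R3.
R5 ← R5 − 4/5·R3.
R4 ← R4 / (-85/36).
R1 ← R1 + 5/72·R4.
R2 ← R2 + 19/36·R4.
R3 ← R3 − 119/216·R4.
R5 ← R5 + 85/54·R4.
Row 5 reduces to 0 = -4/3, a contradiction. The system is inconsistent.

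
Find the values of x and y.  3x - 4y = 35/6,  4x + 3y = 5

Row-reduce the augmented matrix:
R1 ← R1 / (3).
R2 ← R2 − 4·R1.
R2 ← R2 / (25/3).
R1 ← R1 + 4/3·R2.
Reading off the reduced rows gives x = 3/2, y = -1/3.

x = 3/2, y = -1/3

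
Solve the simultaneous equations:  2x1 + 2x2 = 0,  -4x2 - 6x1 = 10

x1 = -5, x2 = 5

Row-reduce the augmented matrix:
R1 ← R1 / (2).
R2 ← R2 + 6·R1.
R2 ← R2 / (2).
R1 ← R1 − 1·R2.
Reading off the reduced rows gives x1 = -5, x2 = 5.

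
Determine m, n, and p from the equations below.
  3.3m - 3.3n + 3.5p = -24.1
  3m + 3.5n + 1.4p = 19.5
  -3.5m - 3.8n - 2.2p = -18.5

m = 3, n = 5, p = -5

Row-reduce the augmented matrix:
R1 ← R1 / (33/10).
R2 ← R2 − 3·R1.
R3 ← R3 + 7/2·R1.
R2 ← R2 / (13/2).
R1 ← R1 + 1·R2.
R3 ← R3 + 73/10·R2.
R3 ← R3 / (-10489/21450).
R1 ← R1 − 1687/2145·R3.
R2 ← R2 + 196/715·R3.
Reading off the reduced rows gives m = 3, n = 5, p = -5.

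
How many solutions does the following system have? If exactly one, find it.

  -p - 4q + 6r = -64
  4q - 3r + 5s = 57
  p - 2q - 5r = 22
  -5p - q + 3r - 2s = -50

p = 4, q = 6, r = -6, s = 3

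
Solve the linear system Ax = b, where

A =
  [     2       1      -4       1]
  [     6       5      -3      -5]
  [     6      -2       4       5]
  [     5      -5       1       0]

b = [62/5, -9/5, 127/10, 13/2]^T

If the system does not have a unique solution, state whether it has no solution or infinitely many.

x_1 = 6/5, x_2 = -1/2, x_3 = -2, x_4 = 5/2

Row-reduce the augmented matrix:
R1 ← R1 / (2).
R2 ← R2 − 6·R1.
R3 ← R3 − 6·R1.
R4 ← R4 − 5·R1.
R2 ← R2 / (2).
R1 ← R1 − 1/2·R2.
R3 ← R3 + 5·R2.
R4 ← R4 + 15/2·R2.
R3 ← R3 / (77/2).
R1 ← R1 + 17/4·R3.
R2 ← R2 − 9/2·R3.
R4 ← R4 − 179/4·R3.
R4 ← R4 / (-1783/154).
R1 ← R1 − 79/154·R4.
R2 ← R2 + 146/77·R4.
R3 ← R3 + 36/77·R4.
Reading off the reduced rows gives x_1 = 6/5, x_2 = -1/2, x_3 = -2, x_4 = 5/2.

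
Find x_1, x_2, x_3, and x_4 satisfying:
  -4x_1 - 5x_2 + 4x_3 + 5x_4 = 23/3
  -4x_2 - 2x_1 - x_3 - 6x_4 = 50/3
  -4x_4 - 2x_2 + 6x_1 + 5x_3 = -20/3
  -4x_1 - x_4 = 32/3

Row-reduce the augmented matrix:
R1 ← R1 / (-4).
R2 ← R2 + 2·R1.
R3 ← R3 − 6·R1.
R4 ← R4 + 4·R1.
R2 ← R2 / (-3/2).
R1 ← R1 − 5/4·R2.
R3 ← R3 + 19/2·R2.
R4 ← R4 − 5·R2.
R3 ← R3 / (30).
R1 ← R1 + 7/2·R3.
R2 ← R2 − 2·R3.
R4 ← R4 + 14·R3.
R4 ← R4 / (-341/45).
R1 ← R1 + 74/45·R4.
R2 ← R2 − 83/45·R4.
R3 ← R3 − 86/45·R4.
Reading off the reduced rows gives x_1 = -7/3, x_2 = -1, x_3 = 0, x_4 = -4/3.

x_1 = -7/3, x_2 = -1, x_3 = 0, x_4 = -4/3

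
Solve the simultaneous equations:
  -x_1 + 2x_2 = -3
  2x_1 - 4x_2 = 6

infinitely many solutions

Row-reduce:
R1 ← R1 / (-1).
R2 ← R2 − 2·R1.
Rank is 1 with 2 unknowns, leaving x_2 free.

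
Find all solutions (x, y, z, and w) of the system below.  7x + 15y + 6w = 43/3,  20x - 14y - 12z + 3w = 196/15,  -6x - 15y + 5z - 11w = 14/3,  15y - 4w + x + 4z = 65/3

Row-reduce the augmented matrix:
R1 ← R1 / (7).
R2 ← R2 − 20·R1.
R3 ← R3 + 6·R1.
R4 ← R4 − 1·R1.
R2 ← R2 / (-398/7).
R1 ← R1 − 15/7·R2.
R3 ← R3 + 15/7·R2.
R4 ← R4 − 90/7·R2.
R3 ← R3 / (1085/199).
R1 ← R1 + 90/199·R3.
R2 ← R2 − 42/199·R3.
R4 ← R4 − 256/199·R3.
R4 ← R4 / (-7377/1085).
R1 ← R1 + 51/434·R4.
R2 ← R2 − 141/310·R4.
R3 ← R3 + 2119/2170·R4.
Reading off the reduced rows gives x = 7/3, y = 2/5, z = 2, w = -4/3.

x = 7/3, y = 2/5, z = 2, w = -4/3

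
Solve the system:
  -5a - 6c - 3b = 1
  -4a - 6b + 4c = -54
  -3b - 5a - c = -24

Row-reduce the augmented matrix:
R1 ← R1 / (-5).
R2 ← R2 + 4·R1.
R3 ← R3 + 5·R1.
R2 ← R2 / (-18/5).
R1 ← R1 − 3/5·R2.
R3 ← R3 / (5).
R1 ← R1 − 8/3·R3.
R2 ← R2 + 22/9·R3.
Reading off the reduced rows gives a = 4, b = 3, c = -5.

a = 4, b = 3, c = -5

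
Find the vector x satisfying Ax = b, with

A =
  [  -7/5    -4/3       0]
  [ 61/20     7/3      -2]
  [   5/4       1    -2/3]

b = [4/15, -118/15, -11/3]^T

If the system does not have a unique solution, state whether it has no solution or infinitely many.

Row-reduce:
R1 ← R1 / (-7/5).
R2 ← R2 − 61/20·R1.
R3 ← R3 − 5/4·R1.
R2 ← R2 / (-4/7).
R1 ← R1 − 20/21·R2.
R3 ← R3 + 4/21·R2.
Row 3 reduces to 0 = -1, a contradiction. The system is inconsistent.

no solution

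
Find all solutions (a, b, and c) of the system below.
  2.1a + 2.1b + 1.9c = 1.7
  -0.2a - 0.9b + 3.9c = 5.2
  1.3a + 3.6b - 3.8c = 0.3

Row-reduce the augmented matrix:
R1 ← R1 / (21/10).
R2 ← R2 + 1/5·R1.
R3 ← R3 − 13/10·R1.
R2 ← R2 / (-7/10).
R1 ← R1 − 1·R2.
R3 ← R3 − 23/10·R2.
R3 ← R3 / (2066/245).
R1 ← R1 − 330/49·R3.
R2 ← R2 + 857/147·R3.
Reading off the reduced rows gives a = -5, b = 4, c = 2.

a = -5, b = 4, c = 2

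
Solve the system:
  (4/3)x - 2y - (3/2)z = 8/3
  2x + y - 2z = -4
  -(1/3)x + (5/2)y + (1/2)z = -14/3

Row-reduce:
R1 ← R1 / (4/3).
R2 ← R2 − 2·R1.
R3 ← R3 + 1/3·R1.
R2 ← R2 / (4).
R1 ← R1 + 3/2·R2.
R3 ← R3 − 2·R2.
Rank is 2 with 3 unknowns, leaving z free.

infinitely many solutions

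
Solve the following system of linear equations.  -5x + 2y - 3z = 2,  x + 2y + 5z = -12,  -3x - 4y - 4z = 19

x = -1, y = -3, z = -1

Row-reduce the augmented matrix:
R1 ← R1 / (-5).
R2 ← R2 − 1·R1.
R3 ← R3 + 3·R1.
R2 ← R2 / (12/5).
R1 ← R1 + 2/5·R2.
R3 ← R3 + 26/5·R2.
R3 ← R3 / (22/3).
R1 ← R1 − 4/3·R3.
R2 ← R2 − 11/6·R3.
Reading off the reduced rows gives x = -1, y = -3, z = -1.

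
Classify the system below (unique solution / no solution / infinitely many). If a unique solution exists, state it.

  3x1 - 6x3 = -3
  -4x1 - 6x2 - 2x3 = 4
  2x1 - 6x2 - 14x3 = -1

no solution

Row-reduce:
R1 ← R1 / (3).
R2 ← R2 + 4·R1.
R3 ← R3 − 2·R1.
R2 ← R2 / (-6).
R3 ← R3 + 6·R2.
Row 3 reduces to 0 = 1, a contradiction. The system is inconsistent.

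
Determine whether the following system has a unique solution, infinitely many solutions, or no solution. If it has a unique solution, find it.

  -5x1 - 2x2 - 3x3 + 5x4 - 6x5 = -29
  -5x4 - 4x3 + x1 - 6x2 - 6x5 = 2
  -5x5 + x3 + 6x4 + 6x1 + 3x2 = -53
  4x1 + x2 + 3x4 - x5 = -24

Row-reduce:
R1 ← R1 / (-5).
R2 ← R2 − 1·R1.
R3 ← R3 − 6·R1.
R4 ← R4 − 4·R1.
R2 ← R2 / (-32/5).
R1 ← R1 − 2/5·R2.
R3 ← R3 − 3/5·R2.
R4 ← R4 + 3/5·R2.
R3 ← R3 / (-97/32).
R1 ← R1 − 5/16·R3.
R2 ← R2 − 23/32·R3.
R4 ← R4 + 63/32·R3.
R4 ← R4 / (-17/97).
R1 ← R1 + 5/97·R4.
R2 ← R2 − 328/97·R4.
R3 ← R3 + 372/97·R4.
Rank is 4 with 5 unknowns, leaving x5 free.

infinitely many solutions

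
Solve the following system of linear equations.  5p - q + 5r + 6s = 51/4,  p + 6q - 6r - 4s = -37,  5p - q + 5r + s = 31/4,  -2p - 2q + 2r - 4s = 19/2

p = -3/2, q = -3, r = 9/4, s = 1

Row-reduce the augmented matrix:
R1 ← R1 / (5).
R2 ← R2 − 1·R1.
R3 ← R3 − 5·R1.
R4 ← R4 + 2·R1.
R2 ← R2 / (31/5).
R1 ← R1 + 1/5·R2.
R4 ← R4 + 12/5·R2.
Swap R3 and R4.
R3 ← R3 / (40/31).
R1 ← R1 − 24/31·R3.
R2 ← R2 + 35/31·R3.
R4 ← R4 / (-5).
R1 ← R1 − 16/5·R4.
R2 ← R2 + 4·R4.
R3 ← R3 + 14/5·R4.
Reading off the reduced rows gives p = -3/2, q = -3, r = 9/4, s = 1.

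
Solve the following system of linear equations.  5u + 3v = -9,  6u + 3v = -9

Row-reduce the augmented matrix:
R1 ← R1 / (5).
R2 ← R2 − 6·R1.
R2 ← R2 / (-3/5).
R1 ← R1 − 3/5·R2.
Reading off the reduced rows gives u = 0, v = -3.

u = 0, v = -3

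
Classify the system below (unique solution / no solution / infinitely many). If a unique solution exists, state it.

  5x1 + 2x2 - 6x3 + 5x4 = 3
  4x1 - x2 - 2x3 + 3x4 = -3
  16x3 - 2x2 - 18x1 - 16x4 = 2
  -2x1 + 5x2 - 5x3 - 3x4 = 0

no solution

Row-reduce:
R1 ← R1 / (5).
R2 ← R2 − 4·R1.
R3 ← R3 + 18·R1.
R4 ← R4 + 2·R1.
R2 ← R2 / (-13/5).
R1 ← R1 − 2/5·R2.
R3 ← R3 − 26/5·R2.
R4 ← R4 − 29/5·R2.
Swap R3 and R4.
R3 ← R3 / (-15/13).
R1 ← R1 + 10/13·R3.
R2 ← R2 + 14/13·R3.
Row 4 reduces to 0 = 2, a contradiction. The system is inconsistent.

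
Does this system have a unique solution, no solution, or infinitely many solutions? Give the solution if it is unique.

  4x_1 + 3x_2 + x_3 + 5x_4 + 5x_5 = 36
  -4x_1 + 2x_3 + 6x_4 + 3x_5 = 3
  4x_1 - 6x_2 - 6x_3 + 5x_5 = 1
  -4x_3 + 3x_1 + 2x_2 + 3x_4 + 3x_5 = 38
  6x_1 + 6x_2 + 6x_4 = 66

Row-reduce the augmented matrix:
R1 ← R1 / (4).
R2 ← R2 + 4·R1.
R3 ← R3 − 4·R1.
R4 ← R4 − 3·R1.
R5 ← R5 − 6·R1.
R2 ← R2 / (3).
R1 ← R1 − 3/4·R2.
R3 ← R3 + 9·R2.
R4 ← R4 + 1/4·R2.
R5 ← R5 − 3/2·R2.
R3 ← R3 / (2).
R1 ← R1 + 1/2·R3.
R2 ← R2 − 1·R3.
R4 ← R4 + 9/2·R3.
R5 ← R5 + 3·R3.
R4 ← R4 / (379/6).
R1 ← R1 − 11/2·R4.
R2 ← R2 + 31/3·R4.
R3 ← R3 − 14·R4.
R5 ← R5 − 35·R4.
R5 ← R5 / (-2037/379).
R1 ← R1 − 421/758·R5.
R2 ← R2 + 389/758·R5.
R3 ← R3 − 19/379·R5.
R4 ← R4 − 647/758·R5.
Reading off the reduced rows gives x_1 = 3, x_2 = 4, x_3 = -3, x_4 = 4, x_5 = -1.

x_1 = 3, x_2 = 4, x_3 = -3, x_4 = 4, x_5 = -1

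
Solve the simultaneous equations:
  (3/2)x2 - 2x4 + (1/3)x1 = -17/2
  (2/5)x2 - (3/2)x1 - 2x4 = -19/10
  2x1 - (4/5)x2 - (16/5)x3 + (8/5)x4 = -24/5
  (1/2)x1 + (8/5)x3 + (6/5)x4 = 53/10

Row-reduce:
R1 ← R1 / (1/3).
R2 ← R2 + 3/2·R1.
R3 ← R3 − 2·R1.
R4 ← R4 − 1/2·R1.
R2 ← R2 / (143/20).
R1 ← R1 − 9/2·R2.
R3 ← R3 + 49/5·R2.
R4 ← R4 + 9/4·R2.
R3 ← R3 / (-16/5).
R4 ← R4 − 8/5·R3.
Row 4 reduces to 0 = 1, a contradiction. The system is inconsistent.

no solution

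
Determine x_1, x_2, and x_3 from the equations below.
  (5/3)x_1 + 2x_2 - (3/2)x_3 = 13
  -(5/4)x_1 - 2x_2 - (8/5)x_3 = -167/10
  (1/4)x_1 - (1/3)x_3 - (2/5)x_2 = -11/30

x_1 = 6, x_2 = 3, x_3 = 2

Row-reduce the augmented matrix:
R1 ← R1 / (5/3).
R2 ← R2 + 5/4·R1.
R3 ← R3 − 1/4·R1.
R2 ← R2 / (-1/2).
R1 ← R1 − 6/5·R2.
R3 ← R3 + 7/10·R2.
R3 ← R3 / (278/75).
R1 ← R1 + 186/25·R3.
R2 ← R2 − 109/20·R3.
Reading off the reduced rows gives x_1 = 6, x_2 = 3, x_3 = 2.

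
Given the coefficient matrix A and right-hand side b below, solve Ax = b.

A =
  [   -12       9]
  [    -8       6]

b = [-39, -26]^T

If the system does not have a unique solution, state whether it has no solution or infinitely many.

Row-reduce:
R1 ← R1 / (-12).
R2 ← R2 + 8·R1.
Rank is 1 with 2 unknowns, leaving x_2 free.

infinitely many solutions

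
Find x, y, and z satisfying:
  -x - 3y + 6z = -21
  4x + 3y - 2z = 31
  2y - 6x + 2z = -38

x = 6, y = 1, z = -2

Row-reduce the augmented matrix:
R1 ← R1 / (-1).
R2 ← R2 − 4·R1.
R3 ← R3 + 6·R1.
R2 ← R2 / (-9).
R1 ← R1 − 3·R2.
R3 ← R3 − 20·R2.
R3 ← R3 / (134/9).
R1 ← R1 − 4/3·R3.
R2 ← R2 + 22/9·R3.
Reading off the reduced rows gives x = 6, y = 1, z = -2.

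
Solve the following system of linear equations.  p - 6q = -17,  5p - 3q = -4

Row-reduce the augmented matrix:
R2 ← R2 − 5·R1.
R2 ← R2 / (27).
R1 ← R1 + 6·R2.
Reading off the reduced rows gives p = 1, q = 3.

p = 1, q = 3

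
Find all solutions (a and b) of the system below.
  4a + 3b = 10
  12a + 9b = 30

infinitely many solutions

Row-reduce:
R1 ← R1 / (4).
R2 ← R2 − 12·R1.
Rank is 1 with 2 unknowns, leaving b free.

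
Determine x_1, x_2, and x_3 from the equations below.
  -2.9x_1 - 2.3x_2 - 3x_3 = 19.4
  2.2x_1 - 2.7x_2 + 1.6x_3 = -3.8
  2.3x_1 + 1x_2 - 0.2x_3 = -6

x_1 = -2, x_2 = -2, x_3 = -3

Row-reduce the augmented matrix:
R1 ← R1 / (-29/10).
R2 ← R2 − 11/5·R1.
R3 ← R3 − 23/10·R1.
R2 ← R2 / (-1289/290).
R1 ← R1 − 23/29·R2.
R3 ← R3 + 239/290·R2.
R3 ← R3 / (-15816/6445).
R1 ← R1 − 1178/1289·R3.
R2 ← R2 − 196/1289·R3.
Reading off the reduced rows gives x_1 = -2, x_2 = -2, x_3 = -3.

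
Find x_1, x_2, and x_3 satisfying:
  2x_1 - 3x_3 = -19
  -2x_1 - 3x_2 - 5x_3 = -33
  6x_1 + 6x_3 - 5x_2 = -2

Row-reduce the augmented matrix:
R1 ← R1 / (2).
R2 ← R2 + 2·R1.
R3 ← R3 − 6·R1.
R2 ← R2 / (-3).
R3 ← R3 + 5·R2.
R3 ← R3 / (85/3).
R1 ← R1 + 3/2·R3.
R2 ← R2 − 8/3·R3.
Reading off the reduced rows gives x_1 = -2, x_2 = 4, x_3 = 5.

x_1 = -2, x_2 = 4, x_3 = 5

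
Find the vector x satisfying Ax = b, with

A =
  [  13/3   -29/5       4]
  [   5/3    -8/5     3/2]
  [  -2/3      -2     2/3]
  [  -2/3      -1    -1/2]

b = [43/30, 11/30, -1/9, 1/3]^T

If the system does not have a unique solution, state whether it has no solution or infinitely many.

x_1 = 1/2, x_2 = -1/3, x_3 = -2/3

Row-reduce the augmented matrix:
R1 ← R1 / (13/3).
R2 ← R2 − 5/3·R1.
R3 ← R3 + 2/3·R1.
R4 ← R4 + 2/3·R1.
R2 ← R2 / (41/65).
R1 ← R1 + 87/65·R2.
R3 ← R3 + 188/65·R2.
R4 ← R4 + 123/65·R2.
R3 ← R3 / (136/123).
R1 ← R1 − 69/82·R3.
R2 ← R2 + 5/82·R3.
R4 reduces to 0 = 0, so the extra equation is consistent.
Reading off the reduced rows gives x_1 = 1/2, x_2 = -1/3, x_3 = -2/3.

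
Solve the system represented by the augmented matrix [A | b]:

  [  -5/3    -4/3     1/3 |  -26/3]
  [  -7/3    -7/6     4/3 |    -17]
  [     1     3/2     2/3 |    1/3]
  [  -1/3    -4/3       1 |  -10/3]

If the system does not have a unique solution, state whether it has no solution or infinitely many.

Row-reduce the augmented matrix:
R1 ← R1 / (-5/3).
R2 ← R2 + 7/3·R1.
R3 ← R3 − 1·R1.
R4 ← R4 + 1/3·R1.
R2 ← R2 / (7/10).
R1 ← R1 − 4/5·R2.
R3 ← R3 − 7/10·R2.
R4 ← R4 + 16/15·R2.
Swap R3 and R4.
R3 ← R3 / (142/63).
R1 ← R1 + 25/21·R3.
R2 ← R2 − 26/21·R3.
R4 reduces to 0 = 0, so the extra equation is consistent.
Reading off the reduced rows gives x_1 = 6, x_2 = -2, x_3 = -4.

x_1 = 6, x_2 = -2, x_3 = -4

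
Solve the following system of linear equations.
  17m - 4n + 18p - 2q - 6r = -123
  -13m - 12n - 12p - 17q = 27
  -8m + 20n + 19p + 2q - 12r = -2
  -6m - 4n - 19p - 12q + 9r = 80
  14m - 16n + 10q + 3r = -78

Row-reduce:
R1 ← R1 / (17).
R2 ← R2 + 13·R1.
R3 ← R3 + 8·R1.
R4 ← R4 + 6·R1.
R5 ← R5 − 14·R1.
R2 ← R2 / (-256/17).
R1 ← R1 + 4/17·R2.
R3 ← R3 − 308/17·R2.
R4 ← R4 + 92/17·R2.
R5 ← R5 + 216/17·R2.
R3 ← R3 / (947/32).
R1 ← R1 − 33/32·R3.
R2 ← R2 + 15/128·R3.
R4 ← R4 + 425/32·R3.
R5 ← R5 + 261/16·R3.
R4 ← R4 / (-14751/947).
R1 ← R1 − 1727/1894·R4.
R2 ← R2 − 8685/7576·R4.
R3 ← R3 + 1359/1894·R4.
R5 ← R5 − 14751/947·R4.
Rank is 4 with 5 unknowns, leaving r free.

infinitely many solutions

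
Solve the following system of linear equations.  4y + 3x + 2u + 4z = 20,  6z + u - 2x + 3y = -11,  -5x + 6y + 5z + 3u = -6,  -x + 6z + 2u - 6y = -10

x = 4, y = 1, z = -2, u = 6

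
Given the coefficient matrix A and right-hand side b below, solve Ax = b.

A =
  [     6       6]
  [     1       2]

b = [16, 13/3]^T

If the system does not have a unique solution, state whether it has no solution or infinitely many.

x_1 = 1, x_2 = 5/3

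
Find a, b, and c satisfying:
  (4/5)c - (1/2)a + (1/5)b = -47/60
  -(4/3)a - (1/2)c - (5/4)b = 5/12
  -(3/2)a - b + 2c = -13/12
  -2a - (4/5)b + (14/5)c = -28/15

Row-reduce the augmented matrix:
R1 ← R1 / (-1/2).
R2 ← R2 + 4/3·R1.
R3 ← R3 + 3/2·R1.
R4 ← R4 + 2·R1.
R2 ← R2 / (-107/60).
R1 ← R1 + 2/5·R2.
R3 ← R3 + 8/5·R2.
R4 ← R4 + 8/5·R2.
R3 ← R3 / (210/107).
R1 ← R1 + 108/107·R3.
R2 ← R2 − 158/107·R3.
R4 ← R4 − 210/107·R3.
R4 reduces to 0 = 0, so the extra equation is consistent.
Reading off the reduced rows gives a = 1/2, b = -2/3, c = -1/2.

a = 1/2, b = -2/3, c = -1/2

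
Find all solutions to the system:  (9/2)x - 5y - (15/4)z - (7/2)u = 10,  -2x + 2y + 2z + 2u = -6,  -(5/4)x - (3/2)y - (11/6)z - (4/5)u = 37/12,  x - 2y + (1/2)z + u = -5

no solution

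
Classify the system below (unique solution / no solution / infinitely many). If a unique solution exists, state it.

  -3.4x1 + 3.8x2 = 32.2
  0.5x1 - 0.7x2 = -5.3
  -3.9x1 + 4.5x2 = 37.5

Row-reduce the augmented matrix:
R1 ← R1 / (-17/5).
R2 ← R2 − 1/2·R1.
R3 ← R3 + 39/10·R1.
R2 ← R2 / (-12/85).
R1 ← R1 + 19/17·R2.
R3 ← R3 − 12/85·R2.
R3 reduces to 0 = 0, so the extra equation is consistent.
Reading off the reduced rows gives x1 = -5, x2 = 4.

x1 = -5, x2 = 4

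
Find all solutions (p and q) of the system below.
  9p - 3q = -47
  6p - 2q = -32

Row-reduce:
R1 ← R1 / (9).
R2 ← R2 − 6·R1.
Row 2 reduces to 0 = -2/3, a contradiction. The system is inconsistent.

no solution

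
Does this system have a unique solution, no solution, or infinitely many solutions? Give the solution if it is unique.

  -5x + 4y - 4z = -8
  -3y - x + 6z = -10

infinitely many solutions

Row-reduce:
R1 ← R1 / (-5).
R2 ← R2 + 1·R1.
R2 ← R2 / (-19/5).
R1 ← R1 + 4/5·R2.
Rank is 2 with 3 unknowns, leaving z free.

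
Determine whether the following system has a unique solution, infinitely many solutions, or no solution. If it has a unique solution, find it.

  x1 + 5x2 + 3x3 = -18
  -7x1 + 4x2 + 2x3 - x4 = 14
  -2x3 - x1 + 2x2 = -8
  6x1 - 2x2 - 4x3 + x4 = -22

infinitely many solutions

Row-reduce:
R2 ← R2 + 7·R1.
R3 ← R3 + 1·R1.
R4 ← R4 − 6·R1.
R2 ← R2 / (39).
R1 ← R1 − 5·R2.
R3 ← R3 − 7·R2.
R4 ← R4 + 32·R2.
R3 ← R3 / (-122/39).
R1 ← R1 − 2/39·R3.
R2 ← R2 − 23/39·R3.
R4 ← R4 + 122/39·R3.
Rank is 3 with 4 unknowns, leaving x4 free.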